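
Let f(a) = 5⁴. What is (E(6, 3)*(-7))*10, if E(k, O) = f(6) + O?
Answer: -43960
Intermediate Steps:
f(a) = 625
E(k, O) = 625 + O
(E(6, 3)*(-7))*10 = ((625 + 3)*(-7))*10 = (628*(-7))*10 = -4396*10 = -43960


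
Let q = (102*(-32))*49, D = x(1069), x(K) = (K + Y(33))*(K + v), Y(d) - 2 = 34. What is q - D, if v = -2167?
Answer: 1053354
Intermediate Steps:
Y(d) = 36 (Y(d) = 2 + 34 = 36)
x(K) = (-2167 + K)*(36 + K) (x(K) = (K + 36)*(K - 2167) = (36 + K)*(-2167 + K) = (-2167 + K)*(36 + K))
D = -1213290 (D = -78012 + 1069² - 2131*1069 = -78012 + 1142761 - 2278039 = -1213290)
q = -159936 (q = -3264*49 = -159936)
q - D = -159936 - 1*(-1213290) = -159936 + 1213290 = 1053354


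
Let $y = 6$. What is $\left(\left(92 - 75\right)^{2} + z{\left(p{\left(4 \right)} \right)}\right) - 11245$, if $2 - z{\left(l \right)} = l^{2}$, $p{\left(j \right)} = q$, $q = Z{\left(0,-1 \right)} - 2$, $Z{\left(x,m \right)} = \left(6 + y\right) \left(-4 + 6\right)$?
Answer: $-11438$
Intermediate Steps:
$Z{\left(x,m \right)} = 24$ ($Z{\left(x,m \right)} = \left(6 + 6\right) \left(-4 + 6\right) = 12 \cdot 2 = 24$)
$q = 22$ ($q = 24 - 2 = 22$)
$p{\left(j \right)} = 22$
$z{\left(l \right)} = 2 - l^{2}$
$\left(\left(92 - 75\right)^{2} + z{\left(p{\left(4 \right)} \right)}\right) - 11245 = \left(\left(92 - 75\right)^{2} + \left(2 - 22^{2}\right)\right) - 11245 = \left(17^{2} + \left(2 - 484\right)\right) - 11245 = \left(289 + \left(2 - 484\right)\right) - 11245 = \left(289 - 482\right) - 11245 = -193 - 11245 = -11438$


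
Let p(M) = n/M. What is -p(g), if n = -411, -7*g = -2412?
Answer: 959/804 ≈ 1.1928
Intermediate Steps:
g = 2412/7 (g = -⅐*(-2412) = 2412/7 ≈ 344.57)
p(M) = -411/M
-p(g) = -(-411)/2412/7 = -(-411)*7/2412 = -1*(-959/804) = 959/804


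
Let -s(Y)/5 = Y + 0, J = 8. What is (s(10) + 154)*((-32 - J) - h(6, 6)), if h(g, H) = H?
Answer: -4784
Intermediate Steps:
s(Y) = -5*Y (s(Y) = -5*(Y + 0) = -5*Y)
(s(10) + 154)*((-32 - J) - h(6, 6)) = (-5*10 + 154)*((-32 - 1*8) - 1*6) = (-50 + 154)*((-32 - 8) - 6) = 104*(-40 - 6) = 104*(-46) = -4784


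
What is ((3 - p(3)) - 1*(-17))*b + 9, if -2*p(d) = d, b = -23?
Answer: -971/2 ≈ -485.50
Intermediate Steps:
p(d) = -d/2
((3 - p(3)) - 1*(-17))*b + 9 = ((3 - (-1)*3/2) - 1*(-17))*(-23) + 9 = ((3 - 1*(-3/2)) + 17)*(-23) + 9 = ((3 + 3/2) + 17)*(-23) + 9 = (9/2 + 17)*(-23) + 9 = (43/2)*(-23) + 9 = -989/2 + 9 = -971/2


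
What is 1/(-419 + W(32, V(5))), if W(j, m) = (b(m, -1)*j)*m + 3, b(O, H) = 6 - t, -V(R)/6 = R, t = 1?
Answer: -1/5216 ≈ -0.00019172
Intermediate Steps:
V(R) = -6*R
b(O, H) = 5 (b(O, H) = 6 - 1*1 = 6 - 1 = 5)
W(j, m) = 3 + 5*j*m (W(j, m) = (5*j)*m + 3 = 5*j*m + 3 = 3 + 5*j*m)
1/(-419 + W(32, V(5))) = 1/(-419 + (3 + 5*32*(-6*5))) = 1/(-419 + (3 + 5*32*(-30))) = 1/(-419 + (3 - 4800)) = 1/(-419 - 4797) = 1/(-5216) = -1/5216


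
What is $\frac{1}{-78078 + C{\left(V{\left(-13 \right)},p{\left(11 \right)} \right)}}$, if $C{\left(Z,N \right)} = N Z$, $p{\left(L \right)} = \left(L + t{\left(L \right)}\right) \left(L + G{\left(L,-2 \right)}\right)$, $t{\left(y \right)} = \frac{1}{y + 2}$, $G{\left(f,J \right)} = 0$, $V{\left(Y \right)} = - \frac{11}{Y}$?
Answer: $- \frac{169}{13177758} \approx -1.2825 \cdot 10^{-5}$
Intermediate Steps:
$t{\left(y \right)} = \frac{1}{2 + y}$
$p{\left(L \right)} = L \left(L + \frac{1}{2 + L}\right)$ ($p{\left(L \right)} = \left(L + \frac{1}{2 + L}\right) \left(L + 0\right) = \left(L + \frac{1}{2 + L}\right) L = L \left(L + \frac{1}{2 + L}\right)$)
$\frac{1}{-78078 + C{\left(V{\left(-13 \right)},p{\left(11 \right)} \right)}} = \frac{1}{-78078 + \frac{11 \left(1 + 11 \left(2 + 11\right)\right)}{2 + 11} \left(- \frac{11}{-13}\right)} = \frac{1}{-78078 + \frac{11 \left(1 + 11 \cdot 13\right)}{13} \left(\left(-11\right) \left(- \frac{1}{13}\right)\right)} = \frac{1}{-78078 + 11 \cdot \frac{1}{13} \left(1 + 143\right) \frac{11}{13}} = \frac{1}{-78078 + 11 \cdot \frac{1}{13} \cdot 144 \cdot \frac{11}{13}} = \frac{1}{-78078 + \frac{1584}{13} \cdot \frac{11}{13}} = \frac{1}{-78078 + \frac{17424}{169}} = \frac{1}{- \frac{13177758}{169}} = - \frac{169}{13177758}$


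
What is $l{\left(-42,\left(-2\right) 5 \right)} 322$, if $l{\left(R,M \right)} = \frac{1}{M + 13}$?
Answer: $\frac{322}{3} \approx 107.33$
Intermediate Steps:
$l{\left(R,M \right)} = \frac{1}{13 + M}$
$l{\left(-42,\left(-2\right) 5 \right)} 322 = \frac{1}{13 - 10} \cdot 322 = \frac{1}{3} \cdot 322 = \frac{322}{3}$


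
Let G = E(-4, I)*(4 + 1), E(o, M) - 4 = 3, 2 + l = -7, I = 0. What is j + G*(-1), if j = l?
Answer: -44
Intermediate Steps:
l = -9 (l = -2 - 7 = -9)
j = -9
E(o, M) = 7 (E(o, M) = 4 + 3 = 7)
G = 35 (G = 7*(4 + 1) = 7*5 = 35)
j + G*(-1) = -9 + 35*(-1) = -9 - 35 = -44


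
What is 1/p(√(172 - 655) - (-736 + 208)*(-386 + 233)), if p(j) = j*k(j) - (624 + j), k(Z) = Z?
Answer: I/(161569*√483 + 6526134333*I) ≈ 1.5323e-10 + 8.3372e-14*I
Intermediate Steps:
p(j) = -624 + j² - j (p(j) = j*j - (624 + j) = j² + (-624 - j) = -624 + j² - j)
1/p(√(172 - 655) - (-736 + 208)*(-386 + 233)) = 1/(-624 + (√(172 - 655) - (-736 + 208)*(-386 + 233))² - (√(172 - 655) - (-736 + 208)*(-386 + 233))) = 1/(-624 + (√(-483) - (-528)*(-153))² - (√(-483) - (-528)*(-153))) = 1/(-624 + (I*√483 - 1*80784)² - (I*√483 - 1*80784)) = 1/(-624 + (I*√483 - 80784)² - (I*√483 - 80784)) = 1/(-624 + (-80784 + I*√483)² - (-80784 + I*√483)) = 1/(-624 + (-80784 + I*√483)² + (80784 - I*√483)) = 1/(80160 + (-80784 + I*√483)² - I*√483)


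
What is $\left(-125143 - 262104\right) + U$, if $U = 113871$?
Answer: $-273376$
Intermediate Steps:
$\left(-125143 - 262104\right) + U = \left(-125143 - 262104\right) + 113871 = -387247 + 113871 = -273376$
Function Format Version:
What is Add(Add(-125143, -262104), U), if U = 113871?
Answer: -273376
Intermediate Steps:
Add(Add(-125143, -262104), U) = Add(Add(-125143, -262104), 113871) = Add(-387247, 113871) = -273376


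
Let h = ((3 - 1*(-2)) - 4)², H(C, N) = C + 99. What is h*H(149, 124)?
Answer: 248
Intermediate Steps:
H(C, N) = 99 + C
h = 1 (h = ((3 + 2) - 4)² = (5 - 4)² = 1² = 1)
h*H(149, 124) = 1*(99 + 149) = 1*248 = 248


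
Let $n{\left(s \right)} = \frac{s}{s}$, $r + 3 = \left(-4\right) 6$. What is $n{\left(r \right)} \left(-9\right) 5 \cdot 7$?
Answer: $-315$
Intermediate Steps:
$r = -27$ ($r = -3 - 24 = -27$)
$n{\left(s \right)} = 1$
$n{\left(r \right)} \left(-9\right) 5 \cdot 7 = 1 \left(-9\right) 5 \cdot 7 = 1 \left(\left(-45\right) 7\right) = 1 \left(-315\right) = -315$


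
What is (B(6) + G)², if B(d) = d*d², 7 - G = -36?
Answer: 67081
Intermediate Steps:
G = 43 (G = 7 - 1*(-36) = 7 + 36 = 43)
B(d) = d³
(B(6) + G)² = (6³ + 43)² = (216 + 43)² = 259² = 67081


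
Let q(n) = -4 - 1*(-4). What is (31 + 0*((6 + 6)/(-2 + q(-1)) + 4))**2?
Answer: 961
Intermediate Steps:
q(n) = 0 (q(n) = -4 + 4 = 0)
(31 + 0*((6 + 6)/(-2 + q(-1)) + 4))**2 = (31 + 0*((6 + 6)/(-2 + 0) + 4))**2 = (31 + 0*(12/(-2) + 4))**2 = (31 + 0*(12*(-1/2) + 4))**2 = (31 + 0*(-6 + 4))**2 = (31 + 0*(-2))**2 = (31 + 0)**2 = 31**2 = 961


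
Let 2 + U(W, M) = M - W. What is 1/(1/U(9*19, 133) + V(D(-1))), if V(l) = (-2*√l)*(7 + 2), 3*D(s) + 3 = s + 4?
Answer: -40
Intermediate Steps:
D(s) = ⅓ + s/3 (D(s) = -1 + (s + 4)/3 = -1 + (4 + s)/3 = -1 + (4/3 + s/3) = ⅓ + s/3)
U(W, M) = -2 + M - W (U(W, M) = -2 + (M - W) = -2 + M - W)
V(l) = -18*√l (V(l) = -2*√l*9 = -18*√l)
1/(1/U(9*19, 133) + V(D(-1))) = 1/(1/(-2 + 133 - 9*19) - 18*√(⅓ + (⅓)*(-1))) = 1/(1/(-2 + 133 - 1*171) - 18*√(⅓ - ⅓)) = 1/(1/(-2 + 133 - 171) - 18*√0) = 1/(1/(-40) - 18*0) = 1/(-1/40 + 0) = 1/(-1/40) = -40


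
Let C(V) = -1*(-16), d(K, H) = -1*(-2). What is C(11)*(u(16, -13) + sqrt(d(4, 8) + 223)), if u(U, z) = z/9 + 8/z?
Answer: 24224/117 ≈ 207.04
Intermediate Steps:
d(K, H) = 2
C(V) = 16
u(U, z) = 8/z + z/9 (u(U, z) = z*(1/9) + 8/z = z/9 + 8/z = 8/z + z/9)
C(11)*(u(16, -13) + sqrt(d(4, 8) + 223)) = 16*((8/(-13) + (1/9)*(-13)) + sqrt(2 + 223)) = 16*((8*(-1/13) - 13/9) + sqrt(225)) = 16*((-8/13 - 13/9) + 15) = 16*(-241/117 + 15) = 16*(1514/117) = 24224/117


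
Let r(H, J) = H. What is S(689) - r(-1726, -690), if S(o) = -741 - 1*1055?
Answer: -70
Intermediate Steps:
S(o) = -1796 (S(o) = -741 - 1055 = -1796)
S(689) - r(-1726, -690) = -1796 - 1*(-1726) = -1796 + 1726 = -70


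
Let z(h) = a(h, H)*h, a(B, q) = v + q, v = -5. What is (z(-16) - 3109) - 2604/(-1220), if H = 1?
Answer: -928074/305 ≈ -3042.9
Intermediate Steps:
a(B, q) = -5 + q
z(h) = -4*h (z(h) = (-5 + 1)*h = -4*h)
(z(-16) - 3109) - 2604/(-1220) = (-4*(-16) - 3109) - 2604/(-1220) = (64 - 3109) - 2604*(-1/1220) = -3045 + 651/305 = -928074/305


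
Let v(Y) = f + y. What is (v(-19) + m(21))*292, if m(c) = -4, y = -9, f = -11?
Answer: -7008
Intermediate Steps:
v(Y) = -20 (v(Y) = -11 - 9 = -20)
(v(-19) + m(21))*292 = (-20 - 4)*292 = -24*292 = -7008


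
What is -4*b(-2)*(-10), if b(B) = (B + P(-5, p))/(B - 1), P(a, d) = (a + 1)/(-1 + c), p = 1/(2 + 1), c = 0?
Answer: -80/3 ≈ -26.667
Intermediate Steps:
p = ⅓ (p = 1/3 = ⅓ ≈ 0.33333)
P(a, d) = -1 - a (P(a, d) = (a + 1)/(-1 + 0) = (1 + a)/(-1) = (1 + a)*(-1) = -1 - a)
b(B) = (4 + B)/(-1 + B) (b(B) = (B + (-1 - 1*(-5)))/(B - 1) = (B + (-1 + 5))/(-1 + B) = (B + 4)/(-1 + B) = (4 + B)/(-1 + B))
-4*b(-2)*(-10) = -4*(4 - 2)/(-1 - 2)*(-10) = -4*2/(-3)*(-10) = -(-4)*2/3*(-10) = -4*(-⅔)*(-10) = (8/3)*(-10) = -80/3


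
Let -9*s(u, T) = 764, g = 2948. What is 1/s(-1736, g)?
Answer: -9/764 ≈ -0.011780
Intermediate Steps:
s(u, T) = -764/9 (s(u, T) = -1/9*764 = -764/9)
1/s(-1736, g) = 1/(-764/9) = -9/764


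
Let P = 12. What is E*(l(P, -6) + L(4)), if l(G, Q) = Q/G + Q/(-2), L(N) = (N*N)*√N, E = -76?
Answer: -2622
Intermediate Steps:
L(N) = N^(5/2) (L(N) = N²*√N = N^(5/2))
l(G, Q) = -Q/2 + Q/G (l(G, Q) = Q/G + Q*(-½) = Q/G - Q/2 = -Q/2 + Q/G)
E*(l(P, -6) + L(4)) = -76*((-½*(-6) - 6/12) + 4^(5/2)) = -76*((3 - 6*1/12) + 32) = -76*((3 - ½) + 32) = -76*(5/2 + 32) = -76*69/2 = -2622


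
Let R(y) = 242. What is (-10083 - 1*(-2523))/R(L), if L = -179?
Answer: -3780/121 ≈ -31.240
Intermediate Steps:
(-10083 - 1*(-2523))/R(L) = (-10083 - 1*(-2523))/242 = (-10083 + 2523)*(1/242) = -7560*1/242 = -3780/121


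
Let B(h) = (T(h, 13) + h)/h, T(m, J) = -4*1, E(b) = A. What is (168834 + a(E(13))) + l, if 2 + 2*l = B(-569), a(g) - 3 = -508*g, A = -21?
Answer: 204276125/1138 ≈ 1.7950e+5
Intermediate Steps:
E(b) = -21
T(m, J) = -4
a(g) = 3 - 508*g
B(h) = (-4 + h)/h
l = -565/1138 (l = -1 + ((-4 - 569)/(-569))/2 = -1 + (-1/569*(-573))/2 = -1 + (½)*(573/569) = -1 + 573/1138 = -565/1138 ≈ -0.49649)
(168834 + a(E(13))) + l = (168834 + (3 - 508*(-21))) - 565/1138 = (168834 + (3 + 10668)) - 565/1138 = (168834 + 10671) - 565/1138 = 179505 - 565/1138 = 204276125/1138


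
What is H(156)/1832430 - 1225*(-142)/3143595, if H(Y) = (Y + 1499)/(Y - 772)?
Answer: 1090354217/19705219248 ≈ 0.055333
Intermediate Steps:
H(Y) = (1499 + Y)/(-772 + Y)
H(156)/1832430 - 1225*(-142)/3143595 = ((1499 + 156)/(-772 + 156))/1832430 - 1225*(-142)/3143595 = (1655/(-616))*(1/1832430) + 173950*(1/3143595) = -1/616*1655*(1/1832430) + 710/12831 = -1655/616*1/1832430 + 710/12831 = -331/225755376 + 710/12831 = 1090354217/19705219248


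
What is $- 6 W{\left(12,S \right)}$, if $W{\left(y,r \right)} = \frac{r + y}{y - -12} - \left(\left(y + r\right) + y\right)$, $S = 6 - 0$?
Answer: $\frac{351}{2} \approx 175.5$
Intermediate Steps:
$S = 6$ ($S = 6 + 0 = 6$)
$W{\left(y,r \right)} = - r - 2 y + \frac{r + y}{12 + y}$ ($W{\left(y,r \right)} = \frac{r + y}{y + 12} - \left(\left(r + y\right) + y\right) = \frac{r + y}{12 + y} - \left(r + 2 y\right) = - r - 2 y + \frac{r + y}{12 + y}$)
$- 6 W{\left(12,S \right)} = - 6 \frac{\left(-23\right) 12 - 66 - 2 \cdot 12^{2} - 6 \cdot 12}{12 + 12} = - 6 \frac{-276 - 66 - 288 - 72}{24} = - 6 \cdot \frac{1}{24} \left(-702\right) = \left(-6\right) \left(- \frac{117}{4}\right) = \frac{351}{2}$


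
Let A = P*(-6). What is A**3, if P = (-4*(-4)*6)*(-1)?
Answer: 191102976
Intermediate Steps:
P = -96 (P = (16*6)*(-1) = 96*(-1) = -96)
A = 576 (A = -96*(-6) = 576)
A**3 = 576**3 = 191102976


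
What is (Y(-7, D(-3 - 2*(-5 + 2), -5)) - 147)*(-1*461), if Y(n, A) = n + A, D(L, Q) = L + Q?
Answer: 71916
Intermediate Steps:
Y(n, A) = A + n
(Y(-7, D(-3 - 2*(-5 + 2), -5)) - 147)*(-1*461) = ((((-3 - 2*(-5 + 2)) - 5) - 7) - 147)*(-1*461) = ((((-3 - 2*(-3)) - 5) - 7) - 147)*(-461) = ((((-3 + 6) - 5) - 7) - 147)*(-461) = (((3 - 5) - 7) - 147)*(-461) = ((-2 - 7) - 147)*(-461) = (-9 - 147)*(-461) = -156*(-461) = 71916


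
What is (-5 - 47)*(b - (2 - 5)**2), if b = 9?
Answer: 0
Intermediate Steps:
(-5 - 47)*(b - (2 - 5)**2) = (-5 - 47)*(9 - (2 - 5)**2) = -52*(9 - 1*(-3)**2) = -52*(9 - 1*9) = -52*(9 - 9) = -52*0 = 0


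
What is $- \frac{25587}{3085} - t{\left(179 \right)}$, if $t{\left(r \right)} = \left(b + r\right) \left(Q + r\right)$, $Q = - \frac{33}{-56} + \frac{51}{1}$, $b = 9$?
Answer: $- \frac{1872678653}{43190} \approx -43359.0$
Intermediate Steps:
$Q = \frac{2889}{56}$ ($Q = \left(-33\right) \left(- \frac{1}{56}\right) + 51 \cdot 1 = \frac{33}{56} + 51 = \frac{2889}{56} \approx 51.589$)
$t{\left(r \right)} = \left(9 + r\right) \left(\frac{2889}{56} + r\right)$
$- \frac{25587}{3085} - t{\left(179 \right)} = - \frac{25587}{3085} - \left(\frac{26001}{56} + 179^{2} + \frac{3393}{56} \cdot 179\right) = \left(-25587\right) \frac{1}{3085} - \left(\frac{26001}{56} + 32041 + \frac{607347}{56}\right) = - \frac{25587}{3085} - \frac{606911}{14} = - \frac{1872678653}{43190}$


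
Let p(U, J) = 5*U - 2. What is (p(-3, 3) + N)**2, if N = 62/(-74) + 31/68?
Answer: 1912575289/6330256 ≈ 302.13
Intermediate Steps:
p(U, J) = -2 + 5*U
N = -961/2516 (N = 62*(-1/74) + 31*(1/68) = -31/37 + 31/68 = -961/2516 ≈ -0.38196)
(p(-3, 3) + N)**2 = ((-2 + 5*(-3)) - 961/2516)**2 = ((-2 - 15) - 961/2516)**2 = (-17 - 961/2516)**2 = (-43733/2516)**2 = 1912575289/6330256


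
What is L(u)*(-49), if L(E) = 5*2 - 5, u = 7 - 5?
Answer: -245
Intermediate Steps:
u = 2
L(E) = 5 (L(E) = 10 - 5 = 5)
L(u)*(-49) = 5*(-49) = -245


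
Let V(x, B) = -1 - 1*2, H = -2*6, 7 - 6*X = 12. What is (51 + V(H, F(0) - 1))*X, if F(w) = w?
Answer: -40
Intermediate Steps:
X = -5/6 (X = 7/6 - 1/6*12 = 7/6 - 2 = -5/6 ≈ -0.83333)
H = -12
V(x, B) = -3 (V(x, B) = -1 - 2 = -3)
(51 + V(H, F(0) - 1))*X = (51 - 3)*(-5/6) = 48*(-5/6) = -40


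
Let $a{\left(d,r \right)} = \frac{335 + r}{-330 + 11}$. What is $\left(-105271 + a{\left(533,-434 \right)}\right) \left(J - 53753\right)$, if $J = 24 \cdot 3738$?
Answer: $- \frac{109777433150}{29} \approx -3.7854 \cdot 10^{9}$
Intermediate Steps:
$a{\left(d,r \right)} = - \frac{335}{319} - \frac{r}{319}$ ($a{\left(d,r \right)} = \frac{335 + r}{-319} = \left(335 + r\right) \left(- \frac{1}{319}\right) = - \frac{335}{319} - \frac{r}{319}$)
$J = 89712$
$\left(-105271 + a{\left(533,-434 \right)}\right) \left(J - 53753\right) = \left(-105271 - - \frac{9}{29}\right) \left(89712 - 53753\right) = \left(-105271 + \left(- \frac{335}{319} + \frac{434}{319}\right)\right) 35959 = \left(-105271 + \frac{9}{29}\right) 35959 = \left(- \frac{3052850}{29}\right) 35959 = - \frac{109777433150}{29}$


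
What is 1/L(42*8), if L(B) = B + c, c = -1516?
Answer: -1/1180 ≈ -0.00084746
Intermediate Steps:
L(B) = -1516 + B (L(B) = B - 1516 = -1516 + B)
1/L(42*8) = 1/(-1516 + 42*8) = 1/(-1516 + 336) = 1/(-1180) = -1/1180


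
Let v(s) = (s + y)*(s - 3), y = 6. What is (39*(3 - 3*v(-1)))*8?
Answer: 19656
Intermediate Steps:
v(s) = (-3 + s)*(6 + s) (v(s) = (s + 6)*(s - 3) = (6 + s)*(-3 + s) = (-3 + s)*(6 + s))
(39*(3 - 3*v(-1)))*8 = (39*(3 - 3*(-18 + (-1)² + 3*(-1))))*8 = (39*(3 - 3*(-18 + 1 - 3)))*8 = (39*(3 - 3*(-20)))*8 = (39*(3 + 60))*8 = (39*63)*8 = 2457*8 = 19656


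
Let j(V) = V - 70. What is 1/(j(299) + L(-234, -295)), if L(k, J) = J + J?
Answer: -1/361 ≈ -0.0027701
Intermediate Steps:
L(k, J) = 2*J
j(V) = -70 + V
1/(j(299) + L(-234, -295)) = 1/((-70 + 299) + 2*(-295)) = 1/(229 - 590) = 1/(-361) = -1/361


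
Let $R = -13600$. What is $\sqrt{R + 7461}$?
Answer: $i \sqrt{6139} \approx 78.352 i$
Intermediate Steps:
$\sqrt{R + 7461} = \sqrt{-13600 + 7461} = \sqrt{-6139} = i \sqrt{6139}$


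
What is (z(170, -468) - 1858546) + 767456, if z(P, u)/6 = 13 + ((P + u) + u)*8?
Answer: -1127780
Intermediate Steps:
z(P, u) = 78 + 48*P + 96*u (z(P, u) = 6*(13 + ((P + u) + u)*8) = 6*(13 + (P + 2*u)*8) = 6*(13 + (8*P + 16*u)) = 6*(13 + 8*P + 16*u) = 78 + 48*P + 96*u)
(z(170, -468) - 1858546) + 767456 = ((78 + 48*170 + 96*(-468)) - 1858546) + 767456 = ((78 + 8160 - 44928) - 1858546) + 767456 = (-36690 - 1858546) + 767456 = -1895236 + 767456 = -1127780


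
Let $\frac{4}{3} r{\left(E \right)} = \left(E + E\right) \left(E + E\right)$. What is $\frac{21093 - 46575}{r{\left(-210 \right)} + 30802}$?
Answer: $- \frac{12741}{81551} \approx -0.15623$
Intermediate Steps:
$r{\left(E \right)} = 3 E^{2}$ ($r{\left(E \right)} = \frac{3 \left(E + E\right) \left(E + E\right)}{4} = \frac{3 \cdot 2 E 2 E}{4} = \frac{3 \cdot 4 E^{2}}{4} = 3 E^{2}$)
$\frac{21093 - 46575}{r{\left(-210 \right)} + 30802} = \frac{21093 - 46575}{3 \left(-210\right)^{2} + 30802} = - \frac{25482}{3 \cdot 44100 + 30802} = - \frac{25482}{132300 + 30802} = - \frac{25482}{163102} = \left(-25482\right) \frac{1}{163102} = - \frac{12741}{81551}$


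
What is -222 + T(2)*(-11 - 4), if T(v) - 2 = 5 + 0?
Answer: -327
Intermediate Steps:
T(v) = 7 (T(v) = 2 + (5 + 0) = 2 + 5 = 7)
-222 + T(2)*(-11 - 4) = -222 + 7*(-11 - 4) = -222 + 7*(-15) = -222 - 105 = -327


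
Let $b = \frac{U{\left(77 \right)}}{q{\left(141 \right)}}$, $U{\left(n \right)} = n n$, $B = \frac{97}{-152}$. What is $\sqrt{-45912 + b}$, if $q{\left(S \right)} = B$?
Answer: $\frac{4 i \sqrt{32462699}}{97} \approx 234.95 i$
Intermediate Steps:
$B = - \frac{97}{152}$ ($B = 97 \left(- \frac{1}{152}\right) = - \frac{97}{152} \approx -0.63816$)
$q{\left(S \right)} = - \frac{97}{152}$
$U{\left(n \right)} = n^{2}$
$b = - \frac{901208}{97}$ ($b = \frac{77^{2}}{- \frac{97}{152}} = 5929 \left(- \frac{152}{97}\right) = - \frac{901208}{97} \approx -9290.8$)
$\sqrt{-45912 + b} = \sqrt{-45912 - \frac{901208}{97}} = \sqrt{- \frac{5354672}{97}} = \frac{4 i \sqrt{32462699}}{97}$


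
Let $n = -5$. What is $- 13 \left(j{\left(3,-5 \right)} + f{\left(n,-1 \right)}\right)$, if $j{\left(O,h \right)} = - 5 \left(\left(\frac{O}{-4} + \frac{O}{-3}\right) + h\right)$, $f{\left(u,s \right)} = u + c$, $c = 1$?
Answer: $- \frac{1547}{4} \approx -386.75$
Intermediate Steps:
$f{\left(u,s \right)} = 1 + u$ ($f{\left(u,s \right)} = u + 1 = 1 + u$)
$j{\left(O,h \right)} = - 5 h + \frac{35 O}{12}$ ($j{\left(O,h \right)} = - 5 \left(\left(O \left(- \frac{1}{4}\right) + O \left(- \frac{1}{3}\right)\right) + h\right) = - 5 \left(\left(- \frac{O}{4} - \frac{O}{3}\right) + h\right) = - 5 \left(- \frac{7 O}{12} + h\right) = - 5 \left(h - \frac{7 O}{12}\right) = - 5 h + \frac{35 O}{12}$)
$- 13 \left(j{\left(3,-5 \right)} + f{\left(n,-1 \right)}\right) = - 13 \left(\left(\left(-5\right) \left(-5\right) + \frac{35}{12} \cdot 3\right) + \left(1 - 5\right)\right) = - 13 \left(\left(25 + \frac{35}{4}\right) - 4\right) = - 13 \left(\frac{135}{4} - 4\right) = \left(-13\right) \frac{119}{4} = - \frac{1547}{4}$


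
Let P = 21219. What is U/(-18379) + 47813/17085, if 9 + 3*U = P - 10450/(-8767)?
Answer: 604092038819/250262156355 ≈ 2.4138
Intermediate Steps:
U = 16905320/2391 (U = -3 + (21219 - 10450/(-8767))/3 = -3 + (21219 - 10450*(-1)/8767)/3 = -3 + (21219 - 1*(-950/797))/3 = -3 + (21219 + 950/797)/3 = -3 + (⅓)*(16912493/797) = -3 + 16912493/2391 = 16905320/2391 ≈ 7070.4)
U/(-18379) + 47813/17085 = (16905320/2391)/(-18379) + 47813/17085 = (16905320/2391)*(-1/18379) + 47813*(1/17085) = -16905320/43944189 + 47813/17085 = 604092038819/250262156355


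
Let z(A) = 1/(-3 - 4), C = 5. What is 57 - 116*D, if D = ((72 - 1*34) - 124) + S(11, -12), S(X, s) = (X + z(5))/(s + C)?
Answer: 500433/49 ≈ 10213.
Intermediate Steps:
z(A) = -⅐ (z(A) = 1/(-7) = -⅐)
S(X, s) = (-⅐ + X)/(5 + s) (S(X, s) = (X - ⅐)/(s + 5) = (-⅐ + X)/(5 + s))
D = -4290/49 (D = ((72 - 1*34) - 124) + (-⅐ + 11)/(5 - 12) = ((72 - 34) - 124) + (76/7)/(-7) = (38 - 124) - ⅐*76/7 = -86 - 76/49 = -4290/49 ≈ -87.551)
57 - 116*D = 57 - 116*(-4290/49) = 57 + 497640/49 = 500433/49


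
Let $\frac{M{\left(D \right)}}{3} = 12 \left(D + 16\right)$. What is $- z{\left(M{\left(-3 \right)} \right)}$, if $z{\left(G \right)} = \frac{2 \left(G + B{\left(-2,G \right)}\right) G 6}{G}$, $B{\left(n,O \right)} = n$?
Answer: $-5592$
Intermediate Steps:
$M{\left(D \right)} = 576 + 36 D$ ($M{\left(D \right)} = 3 \cdot 12 \left(D + 16\right) = 3 \cdot 12 \left(16 + D\right) = 3 \left(192 + 12 D\right) = 576 + 36 D$)
$z{\left(G \right)} = -24 + 12 G$ ($z{\left(G \right)} = \frac{2 \left(G - 2\right) G 6}{G} = \frac{2 \left(-2 + G\right) G 6}{G} = \frac{\left(-4 + 2 G\right) G 6}{G} = \frac{G \left(-4 + 2 G\right) 6}{G} = \frac{6 G \left(-4 + 2 G\right)}{G} = -24 + 12 G$)
$- z{\left(M{\left(-3 \right)} \right)} = - (-24 + 12 \left(576 + 36 \left(-3\right)\right)) = - (-24 + 12 \left(576 - 108\right)) = - (-24 + 12 \cdot 468) = - (-24 + 5616) = \left(-1\right) 5592 = -5592$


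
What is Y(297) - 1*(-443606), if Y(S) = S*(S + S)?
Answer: 620024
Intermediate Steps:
Y(S) = 2*S² (Y(S) = S*(2*S) = 2*S²)
Y(297) - 1*(-443606) = 2*297² - 1*(-443606) = 2*88209 + 443606 = 176418 + 443606 = 620024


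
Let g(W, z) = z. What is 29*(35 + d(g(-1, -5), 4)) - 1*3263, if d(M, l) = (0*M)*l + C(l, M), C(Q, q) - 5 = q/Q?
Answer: -8557/4 ≈ -2139.3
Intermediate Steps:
C(Q, q) = 5 + q/Q
d(M, l) = 5 + M/l (d(M, l) = (0*M)*l + (5 + M/l) = 0*l + (5 + M/l) = 0 + (5 + M/l) = 5 + M/l)
29*(35 + d(g(-1, -5), 4)) - 1*3263 = 29*(35 + (5 - 5/4)) - 1*3263 = 29*(35 + (5 - 5*¼)) - 3263 = 29*(35 + (5 - 5/4)) - 3263 = 29*(35 + 15/4) - 3263 = 29*(155/4) - 3263 = 4495/4 - 3263 = -8557/4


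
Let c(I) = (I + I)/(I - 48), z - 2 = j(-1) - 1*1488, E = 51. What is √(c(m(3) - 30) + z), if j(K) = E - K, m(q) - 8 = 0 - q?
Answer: 2*I*√1909534/73 ≈ 37.859*I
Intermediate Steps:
m(q) = 8 - q (m(q) = 8 + (0 - q) = 8 - q)
j(K) = 51 - K
z = -1434 (z = 2 + ((51 - 1*(-1)) - 1*1488) = 2 + ((51 + 1) - 1488) = 2 + (52 - 1488) = 2 - 1436 = -1434)
c(I) = 2*I/(-48 + I) (c(I) = (2*I)/(-48 + I) = 2*I/(-48 + I))
√(c(m(3) - 30) + z) = √(2*((8 - 1*3) - 30)/(-48 + ((8 - 1*3) - 30)) - 1434) = √(2*((8 - 3) - 30)/(-48 + ((8 - 3) - 30)) - 1434) = √(2*(5 - 30)/(-48 + (5 - 30)) - 1434) = √(2*(-25)/(-48 - 25) - 1434) = √(2*(-25)/(-73) - 1434) = √(2*(-25)*(-1/73) - 1434) = √(50/73 - 1434) = √(-104632/73) = 2*I*√1909534/73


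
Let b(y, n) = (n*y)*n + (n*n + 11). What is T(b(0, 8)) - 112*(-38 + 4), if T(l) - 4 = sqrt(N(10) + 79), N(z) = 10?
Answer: 3812 + sqrt(89) ≈ 3821.4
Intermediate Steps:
b(y, n) = 11 + n**2 + y*n**2 (b(y, n) = y*n**2 + (n**2 + 11) = y*n**2 + (11 + n**2) = 11 + n**2 + y*n**2)
T(l) = 4 + sqrt(89) (T(l) = 4 + sqrt(10 + 79) = 4 + sqrt(89))
T(b(0, 8)) - 112*(-38 + 4) = (4 + sqrt(89)) - 112*(-38 + 4) = (4 + sqrt(89)) - 112*(-34) = (4 + sqrt(89)) + 3808 = 3812 + sqrt(89)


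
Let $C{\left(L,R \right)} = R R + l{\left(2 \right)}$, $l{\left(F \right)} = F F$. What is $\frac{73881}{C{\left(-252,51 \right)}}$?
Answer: $\frac{73881}{2605} \approx 28.361$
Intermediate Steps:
$l{\left(F \right)} = F^{2}$
$C{\left(L,R \right)} = 4 + R^{2}$ ($C{\left(L,R \right)} = R R + 2^{2} = R^{2} + 4 = 4 + R^{2}$)
$\frac{73881}{C{\left(-252,51 \right)}} = \frac{73881}{4 + 51^{2}} = \frac{73881}{4 + 2601} = \frac{73881}{2605}$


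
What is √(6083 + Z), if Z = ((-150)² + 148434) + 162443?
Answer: 2*√84865 ≈ 582.63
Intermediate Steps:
Z = 333377 (Z = (22500 + 148434) + 162443 = 170934 + 162443 = 333377)
√(6083 + Z) = √(6083 + 333377) = √339460 = 2*√84865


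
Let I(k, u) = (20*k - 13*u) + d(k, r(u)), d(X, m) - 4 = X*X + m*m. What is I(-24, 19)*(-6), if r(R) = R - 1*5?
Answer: -294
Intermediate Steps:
r(R) = -5 + R (r(R) = R - 5 = -5 + R)
d(X, m) = 4 + X² + m² (d(X, m) = 4 + (X*X + m*m) = 4 + (X² + m²) = 4 + X² + m²)
I(k, u) = 4 + k² + (-5 + u)² - 13*u + 20*k (I(k, u) = (20*k - 13*u) + (4 + k² + (-5 + u)²) = (-13*u + 20*k) + (4 + k² + (-5 + u)²) = 4 + k² + (-5 + u)² - 13*u + 20*k)
I(-24, 19)*(-6) = (29 + (-24)² + 19² - 23*19 + 20*(-24))*(-6) = (29 + 576 + 361 - 437 - 480)*(-6) = 49*(-6) = -294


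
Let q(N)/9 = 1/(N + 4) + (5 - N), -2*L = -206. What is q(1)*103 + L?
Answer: 19982/5 ≈ 3996.4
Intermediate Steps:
L = 103 (L = -½*(-206) = 103)
q(N) = 45 - 9*N + 9/(4 + N) (q(N) = 9*(1/(N + 4) + (5 - N)) = 9*(1/(4 + N) + (5 - N)) = 9*(5 + 1/(4 + N) - N) = 45 - 9*N + 9/(4 + N))
q(1)*103 + L = (9*(21 + 1 - 1*1²)/(4 + 1))*103 + 103 = (9*(21 + 1 - 1*1)/5)*103 + 103 = (9*(⅕)*(21 + 1 - 1))*103 + 103 = (9*(⅕)*21)*103 + 103 = (189/5)*103 + 103 = 19467/5 + 103 = 19982/5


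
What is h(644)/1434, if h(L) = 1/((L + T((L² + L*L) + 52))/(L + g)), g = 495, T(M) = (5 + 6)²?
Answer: 67/64530 ≈ 0.0010383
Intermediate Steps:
T(M) = 121 (T(M) = 11² = 121)
h(L) = (495 + L)/(121 + L) (h(L) = 1/((L + 121)/(L + 495)) = 1/((121 + L)/(495 + L)) = (495 + L)/(121 + L))
h(644)/1434 = ((495 + 644)/(121 + 644))/1434 = (1139/765)*(1/1434) = ((1/765)*1139)*(1/1434) = (67/45)*(1/1434) = 67/64530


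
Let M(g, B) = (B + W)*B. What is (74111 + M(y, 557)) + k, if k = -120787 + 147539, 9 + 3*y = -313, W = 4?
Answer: 413340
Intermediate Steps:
y = -322/3 (y = -3 + (⅓)*(-313) = -3 - 313/3 = -322/3 ≈ -107.33)
M(g, B) = B*(4 + B) (M(g, B) = (B + 4)*B = (4 + B)*B = B*(4 + B))
k = 26752
(74111 + M(y, 557)) + k = (74111 + 557*(4 + 557)) + 26752 = (74111 + 557*561) + 26752 = (74111 + 312477) + 26752 = 386588 + 26752 = 413340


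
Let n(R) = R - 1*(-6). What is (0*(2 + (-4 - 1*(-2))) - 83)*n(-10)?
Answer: 332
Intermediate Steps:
n(R) = 6 + R (n(R) = R + 6 = 6 + R)
(0*(2 + (-4 - 1*(-2))) - 83)*n(-10) = (0*(2 + (-4 - 1*(-2))) - 83)*(6 - 10) = (0*(2 + (-4 + 2)) - 83)*(-4) = (0*(2 - 2) - 83)*(-4) = (0*0 - 83)*(-4) = (0 - 83)*(-4) = -83*(-4) = 332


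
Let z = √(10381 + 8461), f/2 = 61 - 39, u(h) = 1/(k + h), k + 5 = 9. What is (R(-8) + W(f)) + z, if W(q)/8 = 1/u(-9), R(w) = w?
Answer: -48 + √18842 ≈ 89.266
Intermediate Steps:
k = 4 (k = -5 + 9 = 4)
u(h) = 1/(4 + h)
f = 44 (f = 2*(61 - 39) = 2*22 = 44)
z = √18842 ≈ 137.27
W(q) = -40 (W(q) = 8/(1/(4 - 9)) = 8/(1/(-5)) = 8/(-⅕) = 8*(-5) = -40)
(R(-8) + W(f)) + z = (-8 - 40) + √18842 = -48 + √18842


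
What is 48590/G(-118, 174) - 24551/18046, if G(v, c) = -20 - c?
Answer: -440809017/1750462 ≈ -251.82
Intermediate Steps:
48590/G(-118, 174) - 24551/18046 = 48590/(-20 - 1*174) - 24551/18046 = 48590/(-20 - 174) - 24551*1/18046 = 48590/(-194) - 24551/18046 = 48590*(-1/194) - 24551/18046 = -24295/97 - 24551/18046 = -440809017/1750462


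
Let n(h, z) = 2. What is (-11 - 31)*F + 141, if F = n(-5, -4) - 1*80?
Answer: 3417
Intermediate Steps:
F = -78 (F = 2 - 1*80 = 2 - 80 = -78)
(-11 - 31)*F + 141 = (-11 - 31)*(-78) + 141 = -42*(-78) + 141 = 3276 + 141 = 3417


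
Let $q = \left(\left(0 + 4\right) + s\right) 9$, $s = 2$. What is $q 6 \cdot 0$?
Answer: $0$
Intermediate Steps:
$q = 54$ ($q = \left(\left(0 + 4\right) + 2\right) 9 = \left(4 + 2\right) 9 = 6 \cdot 9 = 54$)
$q 6 \cdot 0 = 54 \cdot 6 \cdot 0 = 324 \cdot 0 = 0$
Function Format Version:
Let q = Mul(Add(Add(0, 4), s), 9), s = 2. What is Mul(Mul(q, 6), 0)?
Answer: 0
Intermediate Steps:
q = 54 (q = Mul(Add(Add(0, 4), 2), 9) = Mul(Add(4, 2), 9) = Mul(6, 9) = 54)
Mul(Mul(q, 6), 0) = Mul(Mul(54, 6), 0) = Mul(324, 0) = 0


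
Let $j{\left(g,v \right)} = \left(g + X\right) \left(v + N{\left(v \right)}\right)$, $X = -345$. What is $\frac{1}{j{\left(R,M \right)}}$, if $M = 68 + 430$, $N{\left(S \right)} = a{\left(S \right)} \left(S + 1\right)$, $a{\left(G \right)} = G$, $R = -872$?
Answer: $- \frac{1}{303033000} \approx -3.3 \cdot 10^{-9}$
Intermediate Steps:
$N{\left(S \right)} = S \left(1 + S\right)$ ($N{\left(S \right)} = S \left(S + 1\right) = S \left(1 + S\right)$)
$M = 498$
$j{\left(g,v \right)} = \left(-345 + g\right) \left(v + v \left(1 + v\right)\right)$ ($j{\left(g,v \right)} = \left(g - 345\right) \left(v + v \left(1 + v\right)\right) = \left(-345 + g\right) \left(v + v \left(1 + v\right)\right)$)
$\frac{1}{j{\left(R,M \right)}} = \frac{1}{498 \left(-690 - 872 - 171810 - 872 \left(1 + 498\right)\right)} = \frac{1}{498 \left(-690 - 872 - 171810 - 435128\right)} = \frac{1}{498 \left(-608500\right)} = \frac{1}{-303033000} = - \frac{1}{303033000}$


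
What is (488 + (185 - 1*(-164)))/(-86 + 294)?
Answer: 837/208 ≈ 4.0240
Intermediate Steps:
(488 + (185 - 1*(-164)))/(-86 + 294) = (488 + (185 + 164))/208 = (488 + 349)*(1/208) = 837*(1/208) = 837/208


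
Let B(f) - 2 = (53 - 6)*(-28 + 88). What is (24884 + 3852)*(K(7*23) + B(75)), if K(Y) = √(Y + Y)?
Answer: 81092992 + 28736*√322 ≈ 8.1609e+7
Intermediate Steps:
B(f) = 2822 (B(f) = 2 + (53 - 6)*(-28 + 88) = 2 + 47*60 = 2 + 2820 = 2822)
K(Y) = √2*√Y (K(Y) = √(2*Y) = √2*√Y)
(24884 + 3852)*(K(7*23) + B(75)) = (24884 + 3852)*(√2*√(7*23) + 2822) = 28736*(√2*√161 + 2822) = 28736*(√322 + 2822) = 28736*(2822 + √322) = 81092992 + 28736*√322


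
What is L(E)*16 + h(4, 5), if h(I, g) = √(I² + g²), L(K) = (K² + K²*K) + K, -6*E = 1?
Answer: -62/27 + √41 ≈ 4.1068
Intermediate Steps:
E = -⅙ (E = -⅙*1 = -⅙ ≈ -0.16667)
L(K) = K + K² + K³ (L(K) = (K² + K³) + K = K + K² + K³)
L(E)*16 + h(4, 5) = -(1 - ⅙ + (-⅙)²)/6*16 + √(4² + 5²) = -(1 - ⅙ + 1/36)/6*16 + √(16 + 25) = -⅙*31/36*16 + √41 = -31/216*16 + √41 = -62/27 + √41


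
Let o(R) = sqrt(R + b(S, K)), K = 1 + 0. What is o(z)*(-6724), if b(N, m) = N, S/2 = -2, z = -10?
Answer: -6724*I*sqrt(14) ≈ -25159.0*I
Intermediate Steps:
S = -4 (S = 2*(-2) = -4)
K = 1
o(R) = sqrt(-4 + R) (o(R) = sqrt(R - 4) = sqrt(-4 + R))
o(z)*(-6724) = sqrt(-4 - 10)*(-6724) = sqrt(-14)*(-6724) = (I*sqrt(14))*(-6724) = -6724*I*sqrt(14)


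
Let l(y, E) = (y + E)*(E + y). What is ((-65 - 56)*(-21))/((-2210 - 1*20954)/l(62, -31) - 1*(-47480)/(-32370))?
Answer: -102654981/1033048 ≈ -99.371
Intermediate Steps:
l(y, E) = (E + y)² (l(y, E) = (E + y)*(E + y) = (E + y)²)
((-65 - 56)*(-21))/((-2210 - 1*20954)/l(62, -31) - 1*(-47480)/(-32370)) = ((-65 - 56)*(-21))/((-2210 - 1*20954)/((-31 + 62)²) - 1*(-47480)/(-32370)) = (-121*(-21))/((-2210 - 20954)/(31²) + 47480*(-1/32370)) = 2541/(-23164/961 - 4748/3237) = 2541/(-79544696/3110757) = 2541*(-3110757/79544696) = -102654981/1033048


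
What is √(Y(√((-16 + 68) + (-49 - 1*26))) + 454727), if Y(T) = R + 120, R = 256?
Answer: 3*√50567 ≈ 674.61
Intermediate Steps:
Y(T) = 376 (Y(T) = 256 + 120 = 376)
√(Y(√((-16 + 68) + (-49 - 1*26))) + 454727) = √(376 + 454727) = √455103 = 3*√50567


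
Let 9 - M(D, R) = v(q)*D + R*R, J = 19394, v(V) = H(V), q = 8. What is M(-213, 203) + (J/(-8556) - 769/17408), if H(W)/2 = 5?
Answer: -1454885315419/37235712 ≈ -39072.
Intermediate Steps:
H(W) = 10 (H(W) = 2*5 = 10)
v(V) = 10
M(D, R) = 9 - R**2 - 10*D (M(D, R) = 9 - (10*D + R*R) = 9 - (10*D + R**2) = 9 - (R**2 + 10*D) = 9 + (-R**2 - 10*D) = 9 - R**2 - 10*D)
M(-213, 203) + (J/(-8556) - 769/17408) = (9 - 1*203**2 - 10*(-213)) + (19394/(-8556) - 769/17408) = (9 - 1*41209 + 2130) + (19394*(-1/8556) - 769*1/17408) = (9 - 41209 + 2130) + (-9697/4278 - 769/17408) = -39070 - 86047579/37235712 = -1454885315419/37235712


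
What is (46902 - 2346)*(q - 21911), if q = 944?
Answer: -934205652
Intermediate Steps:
(46902 - 2346)*(q - 21911) = (46902 - 2346)*(944 - 21911) = 44556*(-20967) = -934205652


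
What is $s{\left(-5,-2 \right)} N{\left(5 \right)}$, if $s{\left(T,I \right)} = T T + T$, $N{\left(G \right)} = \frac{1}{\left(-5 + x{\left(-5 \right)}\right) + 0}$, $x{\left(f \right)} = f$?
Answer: $-2$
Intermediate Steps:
$N{\left(G \right)} = - \frac{1}{10}$ ($N{\left(G \right)} = \frac{1}{\left(-5 - 5\right) + 0} = \frac{1}{-10 + 0} = \frac{1}{-10} = - \frac{1}{10}$)
$s{\left(T,I \right)} = T + T^{2}$ ($s{\left(T,I \right)} = T^{2} + T = T + T^{2}$)
$s{\left(-5,-2 \right)} N{\left(5 \right)} = - 5 \left(1 - 5\right) \left(- \frac{1}{10}\right) = \left(-5\right) \left(-4\right) \left(- \frac{1}{10}\right) = 20 \left(- \frac{1}{10}\right) = -2$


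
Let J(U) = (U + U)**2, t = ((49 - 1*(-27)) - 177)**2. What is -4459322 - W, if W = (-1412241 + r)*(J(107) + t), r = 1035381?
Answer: 21098570098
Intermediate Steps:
t = 10201 (t = ((49 + 27) - 177)**2 = (76 - 177)**2 = (-101)**2 = 10201)
J(U) = 4*U**2 (J(U) = (2*U)**2 = 4*U**2)
W = -21103029420 (W = (-1412241 + 1035381)*(4*107**2 + 10201) = -376860*(4*11449 + 10201) = -376860*(45796 + 10201) = -376860*55997 = -21103029420)
-4459322 - W = -4459322 - 1*(-21103029420) = -4459322 + 21103029420 = 21098570098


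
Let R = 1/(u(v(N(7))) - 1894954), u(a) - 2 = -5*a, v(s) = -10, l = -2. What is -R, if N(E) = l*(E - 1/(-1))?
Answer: 1/1894902 ≈ 5.2773e-7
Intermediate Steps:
N(E) = -2 - 2*E (N(E) = -2*(E - 1/(-1)) = -2*(E - 1*(-1)) = -2*(E + 1) = -2*(1 + E) = -2 - 2*E)
u(a) = 2 - 5*a
R = -1/1894902 (R = 1/((2 - 5*(-10)) - 1894954) = 1/((2 + 50) - 1894954) = 1/(52 - 1894954) = 1/(-1894902) = -1/1894902 ≈ -5.2773e-7)
-R = -1*(-1/1894902) = 1/1894902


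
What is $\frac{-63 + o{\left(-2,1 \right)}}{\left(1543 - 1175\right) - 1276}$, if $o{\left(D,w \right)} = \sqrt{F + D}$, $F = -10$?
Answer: $\frac{63}{908} - \frac{i \sqrt{3}}{454} \approx 0.069383 - 0.0038151 i$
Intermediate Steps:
$o{\left(D,w \right)} = \sqrt{-10 + D}$
$\frac{-63 + o{\left(-2,1 \right)}}{\left(1543 - 1175\right) - 1276} = \frac{-63 + \sqrt{-10 - 2}}{\left(1543 - 1175\right) - 1276} = \frac{-63 + \sqrt{-12}}{368 - 1276} = \frac{-63 + 2 i \sqrt{3}}{-908} = \left(-63 + 2 i \sqrt{3}\right) \left(- \frac{1}{908}\right) = \frac{63}{908} - \frac{i \sqrt{3}}{454}$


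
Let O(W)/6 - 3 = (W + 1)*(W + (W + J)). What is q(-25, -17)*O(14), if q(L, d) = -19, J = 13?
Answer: -70452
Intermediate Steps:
O(W) = 18 + 6*(1 + W)*(13 + 2*W) (O(W) = 18 + 6*((W + 1)*(W + (W + 13))) = 18 + 6*((1 + W)*(W + (13 + W))) = 18 + 6*((1 + W)*(13 + 2*W)) = 18 + 6*(1 + W)*(13 + 2*W))
q(-25, -17)*O(14) = -19*(96 + 12*14**2 + 90*14) = -19*(96 + 12*196 + 1260) = -19*(96 + 2352 + 1260) = -19*3708 = -70452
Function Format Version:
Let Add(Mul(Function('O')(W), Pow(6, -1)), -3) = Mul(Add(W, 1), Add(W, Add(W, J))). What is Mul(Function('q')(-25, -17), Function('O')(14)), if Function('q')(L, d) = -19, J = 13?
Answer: -70452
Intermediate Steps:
Function('O')(W) = Add(18, Mul(6, Add(1, W), Add(13, Mul(2, W)))) (Function('O')(W) = Add(18, Mul(6, Mul(Add(W, 1), Add(W, Add(W, 13))))) = Add(18, Mul(6, Mul(Add(1, W), Add(W, Add(13, W))))) = Add(18, Mul(6, Mul(Add(1, W), Add(13, Mul(2, W))))) = Add(18, Mul(6, Add(1, W), Add(13, Mul(2, W)))))
Mul(Function('q')(-25, -17), Function('O')(14)) = Mul(-19, Add(96, Mul(12, Pow(14, 2)), Mul(90, 14))) = Mul(-19, Add(96, Mul(12, 196), 1260)) = Mul(-19, Add(96, 2352, 1260)) = Mul(-19, 3708) = -70452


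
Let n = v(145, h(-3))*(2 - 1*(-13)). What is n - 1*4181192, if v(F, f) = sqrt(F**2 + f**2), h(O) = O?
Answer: -4181192 + 15*sqrt(21034) ≈ -4.1790e+6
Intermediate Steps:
n = 15*sqrt(21034) (n = sqrt(145**2 + (-3)**2)*(2 - 1*(-13)) = sqrt(21025 + 9)*(2 + 13) = sqrt(21034)*15 = 15*sqrt(21034) ≈ 2175.5)
n - 1*4181192 = 15*sqrt(21034) - 1*4181192 = 15*sqrt(21034) - 4181192 = -4181192 + 15*sqrt(21034)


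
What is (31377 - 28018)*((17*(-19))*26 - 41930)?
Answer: -169051752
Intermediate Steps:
(31377 - 28018)*((17*(-19))*26 - 41930) = 3359*(-323*26 - 41930) = 3359*(-8398 - 41930) = 3359*(-50328) = -169051752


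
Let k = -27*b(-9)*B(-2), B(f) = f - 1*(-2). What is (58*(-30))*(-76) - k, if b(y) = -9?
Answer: 132240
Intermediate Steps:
B(f) = 2 + f (B(f) = f + 2 = 2 + f)
k = 0 (k = -(-243)*(2 - 2) = -(-243)*0 = -27*0 = 0)
(58*(-30))*(-76) - k = (58*(-30))*(-76) - 1*0 = -1740*(-76) + 0 = 132240 + 0 = 132240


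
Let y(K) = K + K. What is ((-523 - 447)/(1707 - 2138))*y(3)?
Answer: 5820/431 ≈ 13.503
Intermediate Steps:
y(K) = 2*K
((-523 - 447)/(1707 - 2138))*y(3) = ((-523 - 447)/(1707 - 2138))*(2*3) = -970/(-431)*6 = -970*(-1/431)*6 = (970/431)*6 = 5820/431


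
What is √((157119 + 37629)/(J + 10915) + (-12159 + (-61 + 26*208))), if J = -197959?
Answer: I*√1655259485451/15587 ≈ 82.541*I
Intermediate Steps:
√((157119 + 37629)/(J + 10915) + (-12159 + (-61 + 26*208))) = √((157119 + 37629)/(-197959 + 10915) + (-12159 + (-61 + 26*208))) = √(194748/(-187044) + (-12159 + (-61 + 5408))) = √(194748*(-1/187044) + (-12159 + 5347)) = √(-16229/15587 - 6812) = √(-106194873/15587) = I*√1655259485451/15587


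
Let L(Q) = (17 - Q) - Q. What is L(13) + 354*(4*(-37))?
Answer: -52401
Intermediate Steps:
L(Q) = 17 - 2*Q
L(13) + 354*(4*(-37)) = (17 - 2*13) + 354*(4*(-37)) = (17 - 26) + 354*(-148) = -9 - 52392 = -52401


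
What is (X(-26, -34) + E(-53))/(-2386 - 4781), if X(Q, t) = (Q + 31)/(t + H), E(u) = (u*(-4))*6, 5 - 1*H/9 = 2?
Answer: -8899/50169 ≈ -0.17738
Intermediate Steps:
H = 27 (H = 45 - 9*2 = 45 - 18 = 27)
E(u) = -24*u (E(u) = -4*u*6 = -24*u)
X(Q, t) = (31 + Q)/(27 + t) (X(Q, t) = (Q + 31)/(t + 27) = (31 + Q)/(27 + t))
(X(-26, -34) + E(-53))/(-2386 - 4781) = ((31 - 26)/(27 - 34) - 24*(-53))/(-2386 - 4781) = (5/(-7) + 1272)/(-7167) = (-⅐*5 + 1272)*(-1/7167) = (-5/7 + 1272)*(-1/7167) = (8899/7)*(-1/7167) = -8899/50169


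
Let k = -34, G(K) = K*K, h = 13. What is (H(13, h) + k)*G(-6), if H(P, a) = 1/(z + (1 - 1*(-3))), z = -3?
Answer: -1188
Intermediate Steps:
G(K) = K²
H(P, a) = 1 (H(P, a) = 1/(-3 + (1 - 1*(-3))) = 1/(-3 + (1 + 3)) = 1/(-3 + 4) = 1/1 = 1)
(H(13, h) + k)*G(-6) = (1 - 34)*(-6)² = -33*36 = -1188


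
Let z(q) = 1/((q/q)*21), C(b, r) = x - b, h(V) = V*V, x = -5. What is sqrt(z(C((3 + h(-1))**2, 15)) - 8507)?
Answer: I*sqrt(3751566)/21 ≈ 92.233*I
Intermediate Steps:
h(V) = V**2
C(b, r) = -5 - b
z(q) = 1/21 (z(q) = 1/(1*21) = 1/21)
sqrt(z(C((3 + h(-1))**2, 15)) - 8507) = sqrt(1/21 - 8507) = sqrt(-178646/21) = I*sqrt(3751566)/21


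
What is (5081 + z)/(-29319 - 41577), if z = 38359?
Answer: -905/1477 ≈ -0.61273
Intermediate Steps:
(5081 + z)/(-29319 - 41577) = (5081 + 38359)/(-29319 - 41577) = 43440/(-70896) = 43440*(-1/70896) = -905/1477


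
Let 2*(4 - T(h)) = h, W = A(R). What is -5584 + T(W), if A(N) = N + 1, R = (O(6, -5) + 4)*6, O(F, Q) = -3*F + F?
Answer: -11113/2 ≈ -5556.5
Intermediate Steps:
O(F, Q) = -2*F
R = -48 (R = (-2*6 + 4)*6 = (-12 + 4)*6 = -8*6 = -48)
A(N) = 1 + N
W = -47 (W = 1 - 48 = -47)
T(h) = 4 - h/2
-5584 + T(W) = -5584 + (4 - ½*(-47)) = -5584 + (4 + 47/2) = -5584 + 55/2 = -11113/2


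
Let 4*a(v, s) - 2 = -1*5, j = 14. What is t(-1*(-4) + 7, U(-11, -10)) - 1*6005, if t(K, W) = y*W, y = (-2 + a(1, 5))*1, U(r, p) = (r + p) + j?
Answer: -23943/4 ≈ -5985.8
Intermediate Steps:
U(r, p) = 14 + p + r (U(r, p) = (r + p) + 14 = (p + r) + 14 = 14 + p + r)
a(v, s) = -¾ (a(v, s) = ½ + (-1*5)/4 = ½ + (¼)*(-5) = ½ - 5/4 = -¾)
y = -11/4 (y = (-2 - ¾)*1 = -11/4*1 = -11/4 ≈ -2.7500)
t(K, W) = -11*W/4
t(-1*(-4) + 7, U(-11, -10)) - 1*6005 = -11*(14 - 10 - 11)/4 - 1*6005 = -11/4*(-7) - 6005 = 77/4 - 6005 = -23943/4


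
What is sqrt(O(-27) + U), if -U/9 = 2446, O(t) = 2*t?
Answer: 6*I*sqrt(613) ≈ 148.55*I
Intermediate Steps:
U = -22014 (U = -9*2446 = -22014)
sqrt(O(-27) + U) = sqrt(2*(-27) - 22014) = sqrt(-54 - 22014) = sqrt(-22068) = 6*I*sqrt(613)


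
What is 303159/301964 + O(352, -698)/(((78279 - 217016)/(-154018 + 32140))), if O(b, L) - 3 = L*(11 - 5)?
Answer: -153977526350337/41893579468 ≈ -3675.4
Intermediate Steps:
O(b, L) = 3 + 6*L (O(b, L) = 3 + L*(11 - 5) = 3 + L*6 = 3 + 6*L)
303159/301964 + O(352, -698)/(((78279 - 217016)/(-154018 + 32140))) = 303159/301964 + (3 + 6*(-698))/(((78279 - 217016)/(-154018 + 32140))) = 303159*(1/301964) + (3 - 4188)/((-138737/(-121878))) = 303159/301964 - 4185/((-138737*(-1/121878))) = 303159/301964 - 4185/138737/121878 = 303159/301964 - 4185*121878/138737 = 303159/301964 - 510059430/138737 = -153977526350337/41893579468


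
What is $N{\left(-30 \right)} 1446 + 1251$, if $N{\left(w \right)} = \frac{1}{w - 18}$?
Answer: $\frac{9767}{8} \approx 1220.9$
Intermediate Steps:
$N{\left(w \right)} = \frac{1}{-18 + w}$
$N{\left(-30 \right)} 1446 + 1251 = \frac{1}{-18 - 30} \cdot 1446 + 1251 = \frac{1}{-48} \cdot 1446 + 1251 = \left(- \frac{1}{48}\right) 1446 + 1251 = - \frac{241}{8} + 1251 = \frac{9767}{8}$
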